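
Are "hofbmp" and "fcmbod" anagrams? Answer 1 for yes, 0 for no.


Strings: "hofbmp", "fcmbod"
Sorted first:  bfhmop
Sorted second: bcdfmo
Differ at position 1: 'f' vs 'c' => not anagrams

0


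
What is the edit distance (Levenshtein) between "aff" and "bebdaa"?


Computing edit distance: "aff" -> "bebdaa"
DP table:
           b    e    b    d    a    a
      0    1    2    3    4    5    6
  a   1    1    2    3    4    4    5
  f   2    2    2    3    4    5    5
  f   3    3    3    3    4    5    6
Edit distance = dp[3][6] = 6

6


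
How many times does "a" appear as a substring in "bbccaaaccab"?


Searching for "a" in "bbccaaaccab"
Scanning each position:
  Position 0: "b" => no
  Position 1: "b" => no
  Position 2: "c" => no
  Position 3: "c" => no
  Position 4: "a" => MATCH
  Position 5: "a" => MATCH
  Position 6: "a" => MATCH
  Position 7: "c" => no
  Position 8: "c" => no
  Position 9: "a" => MATCH
  Position 10: "b" => no
Total occurrences: 4

4


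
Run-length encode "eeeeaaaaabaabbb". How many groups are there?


Input: eeeeaaaaabaabbb
Scanning for consecutive runs:
  Group 1: 'e' x 4 (positions 0-3)
  Group 2: 'a' x 5 (positions 4-8)
  Group 3: 'b' x 1 (positions 9-9)
  Group 4: 'a' x 2 (positions 10-11)
  Group 5: 'b' x 3 (positions 12-14)
Total groups: 5

5


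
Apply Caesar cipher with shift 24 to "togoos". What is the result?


Caesar cipher: shift "togoos" by 24
  't' (pos 19) + 24 = pos 17 = 'r'
  'o' (pos 14) + 24 = pos 12 = 'm'
  'g' (pos 6) + 24 = pos 4 = 'e'
  'o' (pos 14) + 24 = pos 12 = 'm'
  'o' (pos 14) + 24 = pos 12 = 'm'
  's' (pos 18) + 24 = pos 16 = 'q'
Result: rmemmq

rmemmq


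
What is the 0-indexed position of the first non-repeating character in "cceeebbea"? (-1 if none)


Input: cceeebbea
Character frequencies:
  'a': 1
  'b': 2
  'c': 2
  'e': 4
Scanning left to right for freq == 1:
  Position 0 ('c'): freq=2, skip
  Position 1 ('c'): freq=2, skip
  Position 2 ('e'): freq=4, skip
  Position 3 ('e'): freq=4, skip
  Position 4 ('e'): freq=4, skip
  Position 5 ('b'): freq=2, skip
  Position 6 ('b'): freq=2, skip
  Position 7 ('e'): freq=4, skip
  Position 8 ('a'): unique! => answer = 8

8


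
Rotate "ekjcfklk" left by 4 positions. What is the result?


Input: "ekjcfklk", rotate left by 4
First 4 characters: "ekjc"
Remaining characters: "fklk"
Concatenate remaining + first: "fklk" + "ekjc" = "fklkekjc"

fklkekjc


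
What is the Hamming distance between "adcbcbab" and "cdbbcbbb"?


Comparing "adcbcbab" and "cdbbcbbb" position by position:
  Position 0: 'a' vs 'c' => differ
  Position 1: 'd' vs 'd' => same
  Position 2: 'c' vs 'b' => differ
  Position 3: 'b' vs 'b' => same
  Position 4: 'c' vs 'c' => same
  Position 5: 'b' vs 'b' => same
  Position 6: 'a' vs 'b' => differ
  Position 7: 'b' vs 'b' => same
Total differences (Hamming distance): 3

3


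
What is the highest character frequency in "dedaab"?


Input: dedaab
Character counts:
  'a': 2
  'b': 1
  'd': 2
  'e': 1
Maximum frequency: 2

2


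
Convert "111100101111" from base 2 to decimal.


Input: "111100101111" in base 2
Positional expansion:
  Digit '1' (value 1) x 2^11 = 2048
  Digit '1' (value 1) x 2^10 = 1024
  Digit '1' (value 1) x 2^9 = 512
  Digit '1' (value 1) x 2^8 = 256
  Digit '0' (value 0) x 2^7 = 0
  Digit '0' (value 0) x 2^6 = 0
  Digit '1' (value 1) x 2^5 = 32
  Digit '0' (value 0) x 2^4 = 0
  Digit '1' (value 1) x 2^3 = 8
  Digit '1' (value 1) x 2^2 = 4
  Digit '1' (value 1) x 2^1 = 2
  Digit '1' (value 1) x 2^0 = 1
Sum = 3887

3887


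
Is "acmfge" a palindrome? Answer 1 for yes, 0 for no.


Input: acmfge
Reversed: egfmca
  Compare pos 0 ('a') with pos 5 ('e'): MISMATCH
  Compare pos 1 ('c') with pos 4 ('g'): MISMATCH
  Compare pos 2 ('m') with pos 3 ('f'): MISMATCH
Result: not a palindrome

0


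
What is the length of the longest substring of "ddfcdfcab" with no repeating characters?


Input: "ddfcdfcab"
Sliding window (track last position of each char):
  Position 0 ('d'): window [0,0] length 1 -- new best
  Position 1 ('d'): repeat (last at 0), move window start to 1
  Position 1 ('d'): window [1,1] length 1
  Position 2 ('f'): window [1,2] length 2 -- new best
  Position 3 ('c'): window [1,3] length 3 -- new best
  Position 4 ('d'): repeat (last at 1), move window start to 2
  Position 4 ('d'): window [2,4] length 3
  Position 5 ('f'): repeat (last at 2), move window start to 3
  Position 5 ('f'): window [3,5] length 3
  Position 6 ('c'): repeat (last at 3), move window start to 4
  Position 6 ('c'): window [4,6] length 3
  Position 7 ('a'): window [4,7] length 4 -- new best
  Position 8 ('b'): window [4,8] length 5 -- new best
Longest substring with no repeats: "dfcab" with length 5

5


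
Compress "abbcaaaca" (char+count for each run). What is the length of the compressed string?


Input: abbcaaaca
Runs:
  'a' x 1 => "a1"
  'b' x 2 => "b2"
  'c' x 1 => "c1"
  'a' x 3 => "a3"
  'c' x 1 => "c1"
  'a' x 1 => "a1"
Compressed: "a1b2c1a3c1a1"
Compressed length: 12

12


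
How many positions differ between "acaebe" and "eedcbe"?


Comparing "acaebe" and "eedcbe" position by position:
  Position 0: 'a' vs 'e' => DIFFER
  Position 1: 'c' vs 'e' => DIFFER
  Position 2: 'a' vs 'd' => DIFFER
  Position 3: 'e' vs 'c' => DIFFER
  Position 4: 'b' vs 'b' => same
  Position 5: 'e' vs 'e' => same
Positions that differ: 4

4


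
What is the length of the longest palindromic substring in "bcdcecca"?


Input: "bcdcecca"
Checking substrings for palindromes:
  [1:4] "cdc" (len 3) => palindrome
  [3:6] "cec" (len 3) => palindrome
  [5:7] "cc" (len 2) => palindrome
Longest palindromic substring: "cdc" with length 3

3


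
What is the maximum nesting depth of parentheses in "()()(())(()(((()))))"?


Input: "()()(())(()(((()))))"
Tracking depth:
  Position 0 '(': depth becomes 1
  Position 1 ')': depth becomes 0
  Position 2 '(': depth becomes 1
  Position 3 ')': depth becomes 0
  Position 4 '(': depth becomes 1
  Position 5 '(': depth becomes 2
  Position 6 ')': depth becomes 1
  Position 7 ')': depth becomes 0
  Position 8 '(': depth becomes 1
  Position 9 '(': depth becomes 2
  Position 10 ')': depth becomes 1
  Position 11 '(': depth becomes 2
  Position 12 '(': depth becomes 3
  Position 13 '(': depth becomes 4
  Position 14 '(': depth becomes 5
  Position 15 ')': depth becomes 4
  Position 16 ')': depth becomes 3
  Position 17 ')': depth becomes 2
  Position 18 ')': depth becomes 1
  Position 19 ')': depth becomes 0
Maximum depth reached: 5

5


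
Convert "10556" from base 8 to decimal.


Input: "10556" in base 8
Positional expansion:
  Digit '1' (value 1) x 8^4 = 4096
  Digit '0' (value 0) x 8^3 = 0
  Digit '5' (value 5) x 8^2 = 320
  Digit '5' (value 5) x 8^1 = 40
  Digit '6' (value 6) x 8^0 = 6
Sum = 4462

4462


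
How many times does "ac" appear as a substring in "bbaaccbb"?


Searching for "ac" in "bbaaccbb"
Scanning each position:
  Position 0: "bb" => no
  Position 1: "ba" => no
  Position 2: "aa" => no
  Position 3: "ac" => MATCH
  Position 4: "cc" => no
  Position 5: "cb" => no
  Position 6: "bb" => no
Total occurrences: 1

1


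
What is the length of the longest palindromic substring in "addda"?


Input: "addda"
Checking substrings for palindromes:
  [0:5] "addda" (len 5) => palindrome
  [1:4] "ddd" (len 3) => palindrome
  [1:3] "dd" (len 2) => palindrome
  [2:4] "dd" (len 2) => palindrome
Longest palindromic substring: "addda" with length 5

5


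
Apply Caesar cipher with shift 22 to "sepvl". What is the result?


Caesar cipher: shift "sepvl" by 22
  's' (pos 18) + 22 = pos 14 = 'o'
  'e' (pos 4) + 22 = pos 0 = 'a'
  'p' (pos 15) + 22 = pos 11 = 'l'
  'v' (pos 21) + 22 = pos 17 = 'r'
  'l' (pos 11) + 22 = pos 7 = 'h'
Result: oalrh

oalrh


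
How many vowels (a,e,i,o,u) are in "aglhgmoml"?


Input: aglhgmoml
Checking each character:
  'a' at position 0: vowel (running total: 1)
  'g' at position 1: consonant
  'l' at position 2: consonant
  'h' at position 3: consonant
  'g' at position 4: consonant
  'm' at position 5: consonant
  'o' at position 6: vowel (running total: 2)
  'm' at position 7: consonant
  'l' at position 8: consonant
Total vowels: 2

2


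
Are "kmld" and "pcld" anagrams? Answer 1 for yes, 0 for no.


Strings: "kmld", "pcld"
Sorted first:  dklm
Sorted second: cdlp
Differ at position 0: 'd' vs 'c' => not anagrams

0


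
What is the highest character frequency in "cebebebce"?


Input: cebebebce
Character counts:
  'b': 3
  'c': 2
  'e': 4
Maximum frequency: 4

4


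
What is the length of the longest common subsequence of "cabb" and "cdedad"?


LCS of "cabb" and "cdedad"
DP table:
           c    d    e    d    a    d
      0    0    0    0    0    0    0
  c   0    1    1    1    1    1    1
  a   0    1    1    1    1    2    2
  b   0    1    1    1    1    2    2
  b   0    1    1    1    1    2    2
LCS length = dp[4][6] = 2

2


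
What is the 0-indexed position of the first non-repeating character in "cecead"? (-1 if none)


Input: cecead
Character frequencies:
  'a': 1
  'c': 2
  'd': 1
  'e': 2
Scanning left to right for freq == 1:
  Position 0 ('c'): freq=2, skip
  Position 1 ('e'): freq=2, skip
  Position 2 ('c'): freq=2, skip
  Position 3 ('e'): freq=2, skip
  Position 4 ('a'): unique! => answer = 4

4


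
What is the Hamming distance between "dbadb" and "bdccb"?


Comparing "dbadb" and "bdccb" position by position:
  Position 0: 'd' vs 'b' => differ
  Position 1: 'b' vs 'd' => differ
  Position 2: 'a' vs 'c' => differ
  Position 3: 'd' vs 'c' => differ
  Position 4: 'b' vs 'b' => same
Total differences (Hamming distance): 4

4


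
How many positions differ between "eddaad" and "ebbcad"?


Comparing "eddaad" and "ebbcad" position by position:
  Position 0: 'e' vs 'e' => same
  Position 1: 'd' vs 'b' => DIFFER
  Position 2: 'd' vs 'b' => DIFFER
  Position 3: 'a' vs 'c' => DIFFER
  Position 4: 'a' vs 'a' => same
  Position 5: 'd' vs 'd' => same
Positions that differ: 3

3


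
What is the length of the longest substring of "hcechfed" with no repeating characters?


Input: "hcechfed"
Sliding window (track last position of each char):
  Position 0 ('h'): window [0,0] length 1 -- new best
  Position 1 ('c'): window [0,1] length 2 -- new best
  Position 2 ('e'): window [0,2] length 3 -- new best
  Position 3 ('c'): repeat (last at 1), move window start to 2
  Position 3 ('c'): window [2,3] length 2
  Position 4 ('h'): window [2,4] length 3
  Position 5 ('f'): window [2,5] length 4 -- new best
  Position 6 ('e'): repeat (last at 2), move window start to 3
  Position 6 ('e'): window [3,6] length 4
  Position 7 ('d'): window [3,7] length 5 -- new best
Longest substring with no repeats: "chfed" with length 5

5


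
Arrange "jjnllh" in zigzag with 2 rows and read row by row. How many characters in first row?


Zigzag "jjnllh" into 2 rows:
Placing characters:
  'j' => row 0
  'j' => row 1
  'n' => row 0
  'l' => row 1
  'l' => row 0
  'h' => row 1
Rows:
  Row 0: "jnl"
  Row 1: "jlh"
First row length: 3

3


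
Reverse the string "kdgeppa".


Input: kdgeppa
Reading characters right to left:
  Position 6: 'a'
  Position 5: 'p'
  Position 4: 'p'
  Position 3: 'e'
  Position 2: 'g'
  Position 1: 'd'
  Position 0: 'k'
Reversed: appegdk

appegdk


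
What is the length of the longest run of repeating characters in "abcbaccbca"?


Input: "abcbaccbca"
Scanning for longest run:
  Position 1 ('b'): new char, reset run to 1
  Position 2 ('c'): new char, reset run to 1
  Position 3 ('b'): new char, reset run to 1
  Position 4 ('a'): new char, reset run to 1
  Position 5 ('c'): new char, reset run to 1
  Position 6 ('c'): continues run of 'c', length=2
  Position 7 ('b'): new char, reset run to 1
  Position 8 ('c'): new char, reset run to 1
  Position 9 ('a'): new char, reset run to 1
Longest run: 'c' with length 2

2


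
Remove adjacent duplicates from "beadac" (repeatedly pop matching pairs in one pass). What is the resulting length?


Input: beadac
Stack-based adjacent duplicate removal:
  Read 'b': push. Stack: b
  Read 'e': push. Stack: be
  Read 'a': push. Stack: bea
  Read 'd': push. Stack: bead
  Read 'a': push. Stack: beada
  Read 'c': push. Stack: beadac
Final stack: "beadac" (length 6)

6


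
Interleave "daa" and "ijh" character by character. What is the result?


Interleaving "daa" and "ijh":
  Position 0: 'd' from first, 'i' from second => "di"
  Position 1: 'a' from first, 'j' from second => "aj"
  Position 2: 'a' from first, 'h' from second => "ah"
Result: diajah

diajah


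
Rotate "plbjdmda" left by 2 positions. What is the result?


Input: "plbjdmda", rotate left by 2
First 2 characters: "pl"
Remaining characters: "bjdmda"
Concatenate remaining + first: "bjdmda" + "pl" = "bjdmdapl"

bjdmdapl


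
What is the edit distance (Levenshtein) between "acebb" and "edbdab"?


Computing edit distance: "acebb" -> "edbdab"
DP table:
           e    d    b    d    a    b
      0    1    2    3    4    5    6
  a   1    1    2    3    4    4    5
  c   2    2    2    3    4    5    5
  e   3    2    3    3    4    5    6
  b   4    3    3    3    4    5    5
  b   5    4    4    3    4    5    5
Edit distance = dp[5][6] = 5

5


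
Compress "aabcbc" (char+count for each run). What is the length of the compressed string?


Input: aabcbc
Runs:
  'a' x 2 => "a2"
  'b' x 1 => "b1"
  'c' x 1 => "c1"
  'b' x 1 => "b1"
  'c' x 1 => "c1"
Compressed: "a2b1c1b1c1"
Compressed length: 10

10


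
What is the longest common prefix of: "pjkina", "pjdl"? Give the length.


Words: pjkina, pjdl
  Position 0: all 'p' => match
  Position 1: all 'j' => match
  Position 2: ('k', 'd') => mismatch, stop
LCP = "pj" (length 2)

2


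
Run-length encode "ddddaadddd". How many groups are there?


Input: ddddaadddd
Scanning for consecutive runs:
  Group 1: 'd' x 4 (positions 0-3)
  Group 2: 'a' x 2 (positions 4-5)
  Group 3: 'd' x 4 (positions 6-9)
Total groups: 3

3


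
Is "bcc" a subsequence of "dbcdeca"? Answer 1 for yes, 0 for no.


Check if "bcc" is a subsequence of "dbcdeca"
Greedy scan:
  Position 0 ('d'): no match needed
  Position 1 ('b'): matches sub[0] = 'b'
  Position 2 ('c'): matches sub[1] = 'c'
  Position 3 ('d'): no match needed
  Position 4 ('e'): no match needed
  Position 5 ('c'): matches sub[2] = 'c'
  Position 6 ('a'): no match needed
All 3 characters matched => is a subsequence

1


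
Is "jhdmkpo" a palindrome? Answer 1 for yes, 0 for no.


Input: jhdmkpo
Reversed: opkmdhj
  Compare pos 0 ('j') with pos 6 ('o'): MISMATCH
  Compare pos 1 ('h') with pos 5 ('p'): MISMATCH
  Compare pos 2 ('d') with pos 4 ('k'): MISMATCH
Result: not a palindrome

0


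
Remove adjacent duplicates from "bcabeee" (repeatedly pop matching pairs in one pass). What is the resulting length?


Input: bcabeee
Stack-based adjacent duplicate removal:
  Read 'b': push. Stack: b
  Read 'c': push. Stack: bc
  Read 'a': push. Stack: bca
  Read 'b': push. Stack: bcab
  Read 'e': push. Stack: bcabe
  Read 'e': matches stack top 'e' => pop. Stack: bcab
  Read 'e': push. Stack: bcabe
Final stack: "bcabe" (length 5)

5


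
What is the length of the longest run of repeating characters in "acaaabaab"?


Input: "acaaabaab"
Scanning for longest run:
  Position 1 ('c'): new char, reset run to 1
  Position 2 ('a'): new char, reset run to 1
  Position 3 ('a'): continues run of 'a', length=2
  Position 4 ('a'): continues run of 'a', length=3
  Position 5 ('b'): new char, reset run to 1
  Position 6 ('a'): new char, reset run to 1
  Position 7 ('a'): continues run of 'a', length=2
  Position 8 ('b'): new char, reset run to 1
Longest run: 'a' with length 3

3


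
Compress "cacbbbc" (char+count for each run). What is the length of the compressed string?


Input: cacbbbc
Runs:
  'c' x 1 => "c1"
  'a' x 1 => "a1"
  'c' x 1 => "c1"
  'b' x 3 => "b3"
  'c' x 1 => "c1"
Compressed: "c1a1c1b3c1"
Compressed length: 10

10


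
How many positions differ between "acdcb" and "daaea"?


Comparing "acdcb" and "daaea" position by position:
  Position 0: 'a' vs 'd' => DIFFER
  Position 1: 'c' vs 'a' => DIFFER
  Position 2: 'd' vs 'a' => DIFFER
  Position 3: 'c' vs 'e' => DIFFER
  Position 4: 'b' vs 'a' => DIFFER
Positions that differ: 5

5


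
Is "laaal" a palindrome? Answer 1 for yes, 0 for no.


Input: laaal
Reversed: laaal
  Compare pos 0 ('l') with pos 4 ('l'): match
  Compare pos 1 ('a') with pos 3 ('a'): match
Result: palindrome

1


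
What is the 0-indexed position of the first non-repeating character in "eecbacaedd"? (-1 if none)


Input: eecbacaedd
Character frequencies:
  'a': 2
  'b': 1
  'c': 2
  'd': 2
  'e': 3
Scanning left to right for freq == 1:
  Position 0 ('e'): freq=3, skip
  Position 1 ('e'): freq=3, skip
  Position 2 ('c'): freq=2, skip
  Position 3 ('b'): unique! => answer = 3

3


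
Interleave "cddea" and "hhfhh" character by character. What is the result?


Interleaving "cddea" and "hhfhh":
  Position 0: 'c' from first, 'h' from second => "ch"
  Position 1: 'd' from first, 'h' from second => "dh"
  Position 2: 'd' from first, 'f' from second => "df"
  Position 3: 'e' from first, 'h' from second => "eh"
  Position 4: 'a' from first, 'h' from second => "ah"
Result: chdhdfehah

chdhdfehah


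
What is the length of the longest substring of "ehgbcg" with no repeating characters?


Input: "ehgbcg"
Sliding window (track last position of each char):
  Position 0 ('e'): window [0,0] length 1 -- new best
  Position 1 ('h'): window [0,1] length 2 -- new best
  Position 2 ('g'): window [0,2] length 3 -- new best
  Position 3 ('b'): window [0,3] length 4 -- new best
  Position 4 ('c'): window [0,4] length 5 -- new best
  Position 5 ('g'): repeat (last at 2), move window start to 3
  Position 5 ('g'): window [3,5] length 3
Longest substring with no repeats: "ehgbc" with length 5

5


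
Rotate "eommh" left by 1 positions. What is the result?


Input: "eommh", rotate left by 1
First 1 characters: "e"
Remaining characters: "ommh"
Concatenate remaining + first: "ommh" + "e" = "ommhe"

ommhe


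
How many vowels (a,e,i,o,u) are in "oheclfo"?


Input: oheclfo
Checking each character:
  'o' at position 0: vowel (running total: 1)
  'h' at position 1: consonant
  'e' at position 2: vowel (running total: 2)
  'c' at position 3: consonant
  'l' at position 4: consonant
  'f' at position 5: consonant
  'o' at position 6: vowel (running total: 3)
Total vowels: 3

3


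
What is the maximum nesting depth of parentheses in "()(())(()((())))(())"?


Input: "()(())(()((())))(())"
Tracking depth:
  Position 0 '(': depth becomes 1
  Position 1 ')': depth becomes 0
  Position 2 '(': depth becomes 1
  Position 3 '(': depth becomes 2
  Position 4 ')': depth becomes 1
  Position 5 ')': depth becomes 0
  Position 6 '(': depth becomes 1
  Position 7 '(': depth becomes 2
  Position 8 ')': depth becomes 1
  Position 9 '(': depth becomes 2
  Position 10 '(': depth becomes 3
  Position 11 '(': depth becomes 4
  Position 12 ')': depth becomes 3
  Position 13 ')': depth becomes 2
  Position 14 ')': depth becomes 1
  Position 15 ')': depth becomes 0
  Position 16 '(': depth becomes 1
  Position 17 '(': depth becomes 2
  Position 18 ')': depth becomes 1
  Position 19 ')': depth becomes 0
Maximum depth reached: 4

4


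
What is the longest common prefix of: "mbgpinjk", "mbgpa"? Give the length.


Words: mbgpinjk, mbgpa
  Position 0: all 'm' => match
  Position 1: all 'b' => match
  Position 2: all 'g' => match
  Position 3: all 'p' => match
  Position 4: ('i', 'a') => mismatch, stop
LCP = "mbgp" (length 4)

4


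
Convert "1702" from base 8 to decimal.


Input: "1702" in base 8
Positional expansion:
  Digit '1' (value 1) x 8^3 = 512
  Digit '7' (value 7) x 8^2 = 448
  Digit '0' (value 0) x 8^1 = 0
  Digit '2' (value 2) x 8^0 = 2
Sum = 962

962


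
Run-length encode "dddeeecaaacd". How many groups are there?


Input: dddeeecaaacd
Scanning for consecutive runs:
  Group 1: 'd' x 3 (positions 0-2)
  Group 2: 'e' x 3 (positions 3-5)
  Group 3: 'c' x 1 (positions 6-6)
  Group 4: 'a' x 3 (positions 7-9)
  Group 5: 'c' x 1 (positions 10-10)
  Group 6: 'd' x 1 (positions 11-11)
Total groups: 6

6


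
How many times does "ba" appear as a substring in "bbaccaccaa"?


Searching for "ba" in "bbaccaccaa"
Scanning each position:
  Position 0: "bb" => no
  Position 1: "ba" => MATCH
  Position 2: "ac" => no
  Position 3: "cc" => no
  Position 4: "ca" => no
  Position 5: "ac" => no
  Position 6: "cc" => no
  Position 7: "ca" => no
  Position 8: "aa" => no
Total occurrences: 1

1


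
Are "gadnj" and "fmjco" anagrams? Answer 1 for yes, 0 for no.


Strings: "gadnj", "fmjco"
Sorted first:  adgjn
Sorted second: cfjmo
Differ at position 0: 'a' vs 'c' => not anagrams

0


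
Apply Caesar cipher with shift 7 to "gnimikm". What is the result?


Caesar cipher: shift "gnimikm" by 7
  'g' (pos 6) + 7 = pos 13 = 'n'
  'n' (pos 13) + 7 = pos 20 = 'u'
  'i' (pos 8) + 7 = pos 15 = 'p'
  'm' (pos 12) + 7 = pos 19 = 't'
  'i' (pos 8) + 7 = pos 15 = 'p'
  'k' (pos 10) + 7 = pos 17 = 'r'
  'm' (pos 12) + 7 = pos 19 = 't'
Result: nuptprt

nuptprt


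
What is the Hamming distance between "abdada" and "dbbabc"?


Comparing "abdada" and "dbbabc" position by position:
  Position 0: 'a' vs 'd' => differ
  Position 1: 'b' vs 'b' => same
  Position 2: 'd' vs 'b' => differ
  Position 3: 'a' vs 'a' => same
  Position 4: 'd' vs 'b' => differ
  Position 5: 'a' vs 'c' => differ
Total differences (Hamming distance): 4

4


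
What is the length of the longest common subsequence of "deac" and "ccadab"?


LCS of "deac" and "ccadab"
DP table:
           c    c    a    d    a    b
      0    0    0    0    0    0    0
  d   0    0    0    0    1    1    1
  e   0    0    0    0    1    1    1
  a   0    0    0    1    1    2    2
  c   0    1    1    1    1    2    2
LCS length = dp[4][6] = 2

2


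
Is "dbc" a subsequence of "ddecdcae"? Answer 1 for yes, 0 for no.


Check if "dbc" is a subsequence of "ddecdcae"
Greedy scan:
  Position 0 ('d'): matches sub[0] = 'd'
  Position 1 ('d'): no match needed
  Position 2 ('e'): no match needed
  Position 3 ('c'): no match needed
  Position 4 ('d'): no match needed
  Position 5 ('c'): no match needed
  Position 6 ('a'): no match needed
  Position 7 ('e'): no match needed
Only matched 1/3 characters => not a subsequence

0


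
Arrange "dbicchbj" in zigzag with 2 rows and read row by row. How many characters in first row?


Zigzag "dbicchbj" into 2 rows:
Placing characters:
  'd' => row 0
  'b' => row 1
  'i' => row 0
  'c' => row 1
  'c' => row 0
  'h' => row 1
  'b' => row 0
  'j' => row 1
Rows:
  Row 0: "dicb"
  Row 1: "bchj"
First row length: 4

4


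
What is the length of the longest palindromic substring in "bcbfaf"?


Input: "bcbfaf"
Checking substrings for palindromes:
  [0:3] "bcb" (len 3) => palindrome
  [3:6] "faf" (len 3) => palindrome
Longest palindromic substring: "bcb" with length 3

3


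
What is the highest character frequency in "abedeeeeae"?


Input: abedeeeeae
Character counts:
  'a': 2
  'b': 1
  'd': 1
  'e': 6
Maximum frequency: 6

6


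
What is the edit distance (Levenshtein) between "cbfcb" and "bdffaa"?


Computing edit distance: "cbfcb" -> "bdffaa"
DP table:
           b    d    f    f    a    a
      0    1    2    3    4    5    6
  c   1    1    2    3    4    5    6
  b   2    1    2    3    4    5    6
  f   3    2    2    2    3    4    5
  c   4    3    3    3    3    4    5
  b   5    4    4    4    4    4    5
Edit distance = dp[5][6] = 5

5


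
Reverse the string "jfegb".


Input: jfegb
Reading characters right to left:
  Position 4: 'b'
  Position 3: 'g'
  Position 2: 'e'
  Position 1: 'f'
  Position 0: 'j'
Reversed: bgefj

bgefj


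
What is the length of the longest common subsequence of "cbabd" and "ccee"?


LCS of "cbabd" and "ccee"
DP table:
           c    c    e    e
      0    0    0    0    0
  c   0    1    1    1    1
  b   0    1    1    1    1
  a   0    1    1    1    1
  b   0    1    1    1    1
  d   0    1    1    1    1
LCS length = dp[5][4] = 1

1


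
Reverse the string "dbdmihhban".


Input: dbdmihhban
Reading characters right to left:
  Position 9: 'n'
  Position 8: 'a'
  Position 7: 'b'
  Position 6: 'h'
  Position 5: 'h'
  Position 4: 'i'
  Position 3: 'm'
  Position 2: 'd'
  Position 1: 'b'
  Position 0: 'd'
Reversed: nabhhimdbd

nabhhimdbd


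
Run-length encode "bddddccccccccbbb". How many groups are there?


Input: bddddccccccccbbb
Scanning for consecutive runs:
  Group 1: 'b' x 1 (positions 0-0)
  Group 2: 'd' x 4 (positions 1-4)
  Group 3: 'c' x 8 (positions 5-12)
  Group 4: 'b' x 3 (positions 13-15)
Total groups: 4

4


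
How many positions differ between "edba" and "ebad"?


Comparing "edba" and "ebad" position by position:
  Position 0: 'e' vs 'e' => same
  Position 1: 'd' vs 'b' => DIFFER
  Position 2: 'b' vs 'a' => DIFFER
  Position 3: 'a' vs 'd' => DIFFER
Positions that differ: 3

3


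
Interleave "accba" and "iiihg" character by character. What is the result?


Interleaving "accba" and "iiihg":
  Position 0: 'a' from first, 'i' from second => "ai"
  Position 1: 'c' from first, 'i' from second => "ci"
  Position 2: 'c' from first, 'i' from second => "ci"
  Position 3: 'b' from first, 'h' from second => "bh"
  Position 4: 'a' from first, 'g' from second => "ag"
Result: aicicibhag

aicicibhag


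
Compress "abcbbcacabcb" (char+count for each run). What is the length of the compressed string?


Input: abcbbcacabcb
Runs:
  'a' x 1 => "a1"
  'b' x 1 => "b1"
  'c' x 1 => "c1"
  'b' x 2 => "b2"
  'c' x 1 => "c1"
  'a' x 1 => "a1"
  'c' x 1 => "c1"
  'a' x 1 => "a1"
  'b' x 1 => "b1"
  'c' x 1 => "c1"
  'b' x 1 => "b1"
Compressed: "a1b1c1b2c1a1c1a1b1c1b1"
Compressed length: 22

22


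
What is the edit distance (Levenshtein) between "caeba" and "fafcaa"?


Computing edit distance: "caeba" -> "fafcaa"
DP table:
           f    a    f    c    a    a
      0    1    2    3    4    5    6
  c   1    1    2    3    3    4    5
  a   2    2    1    2    3    3    4
  e   3    3    2    2    3    4    4
  b   4    4    3    3    3    4    5
  a   5    5    4    4    4    3    4
Edit distance = dp[5][6] = 4

4


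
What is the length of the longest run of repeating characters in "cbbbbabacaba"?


Input: "cbbbbabacaba"
Scanning for longest run:
  Position 1 ('b'): new char, reset run to 1
  Position 2 ('b'): continues run of 'b', length=2
  Position 3 ('b'): continues run of 'b', length=3
  Position 4 ('b'): continues run of 'b', length=4
  Position 5 ('a'): new char, reset run to 1
  Position 6 ('b'): new char, reset run to 1
  Position 7 ('a'): new char, reset run to 1
  Position 8 ('c'): new char, reset run to 1
  Position 9 ('a'): new char, reset run to 1
  Position 10 ('b'): new char, reset run to 1
  Position 11 ('a'): new char, reset run to 1
Longest run: 'b' with length 4

4


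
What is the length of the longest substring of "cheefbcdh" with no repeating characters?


Input: "cheefbcdh"
Sliding window (track last position of each char):
  Position 0 ('c'): window [0,0] length 1 -- new best
  Position 1 ('h'): window [0,1] length 2 -- new best
  Position 2 ('e'): window [0,2] length 3 -- new best
  Position 3 ('e'): repeat (last at 2), move window start to 3
  Position 3 ('e'): window [3,3] length 1
  Position 4 ('f'): window [3,4] length 2
  Position 5 ('b'): window [3,5] length 3
  Position 6 ('c'): window [3,6] length 4 -- new best
  Position 7 ('d'): window [3,7] length 5 -- new best
  Position 8 ('h'): window [3,8] length 6 -- new best
Longest substring with no repeats: "efbcdh" with length 6

6


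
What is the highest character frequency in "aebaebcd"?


Input: aebaebcd
Character counts:
  'a': 2
  'b': 2
  'c': 1
  'd': 1
  'e': 2
Maximum frequency: 2

2


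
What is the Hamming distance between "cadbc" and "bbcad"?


Comparing "cadbc" and "bbcad" position by position:
  Position 0: 'c' vs 'b' => differ
  Position 1: 'a' vs 'b' => differ
  Position 2: 'd' vs 'c' => differ
  Position 3: 'b' vs 'a' => differ
  Position 4: 'c' vs 'd' => differ
Total differences (Hamming distance): 5

5


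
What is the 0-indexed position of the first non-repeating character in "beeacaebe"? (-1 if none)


Input: beeacaebe
Character frequencies:
  'a': 2
  'b': 2
  'c': 1
  'e': 4
Scanning left to right for freq == 1:
  Position 0 ('b'): freq=2, skip
  Position 1 ('e'): freq=4, skip
  Position 2 ('e'): freq=4, skip
  Position 3 ('a'): freq=2, skip
  Position 4 ('c'): unique! => answer = 4

4


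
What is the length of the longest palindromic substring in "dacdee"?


Input: "dacdee"
Checking substrings for palindromes:
  [4:6] "ee" (len 2) => palindrome
Longest palindromic substring: "ee" with length 2

2


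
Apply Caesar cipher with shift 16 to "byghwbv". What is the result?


Caesar cipher: shift "byghwbv" by 16
  'b' (pos 1) + 16 = pos 17 = 'r'
  'y' (pos 24) + 16 = pos 14 = 'o'
  'g' (pos 6) + 16 = pos 22 = 'w'
  'h' (pos 7) + 16 = pos 23 = 'x'
  'w' (pos 22) + 16 = pos 12 = 'm'
  'b' (pos 1) + 16 = pos 17 = 'r'
  'v' (pos 21) + 16 = pos 11 = 'l'
Result: rowxmrl

rowxmrl


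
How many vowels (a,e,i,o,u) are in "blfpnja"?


Input: blfpnja
Checking each character:
  'b' at position 0: consonant
  'l' at position 1: consonant
  'f' at position 2: consonant
  'p' at position 3: consonant
  'n' at position 4: consonant
  'j' at position 5: consonant
  'a' at position 6: vowel (running total: 1)
Total vowels: 1

1


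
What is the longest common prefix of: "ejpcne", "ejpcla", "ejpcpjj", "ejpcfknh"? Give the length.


Words: ejpcne, ejpcla, ejpcpjj, ejpcfknh
  Position 0: all 'e' => match
  Position 1: all 'j' => match
  Position 2: all 'p' => match
  Position 3: all 'c' => match
  Position 4: ('n', 'l', 'p', 'f') => mismatch, stop
LCP = "ejpc" (length 4)

4


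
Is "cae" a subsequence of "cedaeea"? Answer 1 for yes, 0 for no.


Check if "cae" is a subsequence of "cedaeea"
Greedy scan:
  Position 0 ('c'): matches sub[0] = 'c'
  Position 1 ('e'): no match needed
  Position 2 ('d'): no match needed
  Position 3 ('a'): matches sub[1] = 'a'
  Position 4 ('e'): matches sub[2] = 'e'
  Position 5 ('e'): no match needed
  Position 6 ('a'): no match needed
All 3 characters matched => is a subsequence

1


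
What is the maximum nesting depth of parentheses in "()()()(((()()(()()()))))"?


Input: "()()()(((()()(()()()))))"
Tracking depth:
  Position 0 '(': depth becomes 1
  Position 1 ')': depth becomes 0
  Position 2 '(': depth becomes 1
  Position 3 ')': depth becomes 0
  Position 4 '(': depth becomes 1
  Position 5 ')': depth becomes 0
  Position 6 '(': depth becomes 1
  Position 7 '(': depth becomes 2
  Position 8 '(': depth becomes 3
  Position 9 '(': depth becomes 4
  Position 10 ')': depth becomes 3
  Position 11 '(': depth becomes 4
  Position 12 ')': depth becomes 3
  Position 13 '(': depth becomes 4
  Position 14 '(': depth becomes 5
  Position 15 ')': depth becomes 4
  Position 16 '(': depth becomes 5
  Position 17 ')': depth becomes 4
  Position 18 '(': depth becomes 5
  Position 19 ')': depth becomes 4
  Position 20 ')': depth becomes 3
  Position 21 ')': depth becomes 2
  Position 22 ')': depth becomes 1
  Position 23 ')': depth becomes 0
Maximum depth reached: 5

5


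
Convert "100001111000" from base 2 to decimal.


Input: "100001111000" in base 2
Positional expansion:
  Digit '1' (value 1) x 2^11 = 2048
  Digit '0' (value 0) x 2^10 = 0
  Digit '0' (value 0) x 2^9 = 0
  Digit '0' (value 0) x 2^8 = 0
  Digit '0' (value 0) x 2^7 = 0
  Digit '1' (value 1) x 2^6 = 64
  Digit '1' (value 1) x 2^5 = 32
  Digit '1' (value 1) x 2^4 = 16
  Digit '1' (value 1) x 2^3 = 8
  Digit '0' (value 0) x 2^2 = 0
  Digit '0' (value 0) x 2^1 = 0
  Digit '0' (value 0) x 2^0 = 0
Sum = 2168

2168


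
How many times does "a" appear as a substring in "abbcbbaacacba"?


Searching for "a" in "abbcbbaacacba"
Scanning each position:
  Position 0: "a" => MATCH
  Position 1: "b" => no
  Position 2: "b" => no
  Position 3: "c" => no
  Position 4: "b" => no
  Position 5: "b" => no
  Position 6: "a" => MATCH
  Position 7: "a" => MATCH
  Position 8: "c" => no
  Position 9: "a" => MATCH
  Position 10: "c" => no
  Position 11: "b" => no
  Position 12: "a" => MATCH
Total occurrences: 5

5


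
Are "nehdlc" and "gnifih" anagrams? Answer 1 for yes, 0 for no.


Strings: "nehdlc", "gnifih"
Sorted first:  cdehln
Sorted second: fghiin
Differ at position 0: 'c' vs 'f' => not anagrams

0


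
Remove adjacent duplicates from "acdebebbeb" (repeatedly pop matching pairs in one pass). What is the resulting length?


Input: acdebebbeb
Stack-based adjacent duplicate removal:
  Read 'a': push. Stack: a
  Read 'c': push. Stack: ac
  Read 'd': push. Stack: acd
  Read 'e': push. Stack: acde
  Read 'b': push. Stack: acdeb
  Read 'e': push. Stack: acdebe
  Read 'b': push. Stack: acdebeb
  Read 'b': matches stack top 'b' => pop. Stack: acdebe
  Read 'e': matches stack top 'e' => pop. Stack: acdeb
  Read 'b': matches stack top 'b' => pop. Stack: acde
Final stack: "acde" (length 4)

4


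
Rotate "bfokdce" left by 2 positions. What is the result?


Input: "bfokdce", rotate left by 2
First 2 characters: "bf"
Remaining characters: "okdce"
Concatenate remaining + first: "okdce" + "bf" = "okdcebf"

okdcebf


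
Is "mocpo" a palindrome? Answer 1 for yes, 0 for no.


Input: mocpo
Reversed: opcom
  Compare pos 0 ('m') with pos 4 ('o'): MISMATCH
  Compare pos 1 ('o') with pos 3 ('p'): MISMATCH
Result: not a palindrome

0


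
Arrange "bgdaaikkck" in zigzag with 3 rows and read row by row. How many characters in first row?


Zigzag "bgdaaikkck" into 3 rows:
Placing characters:
  'b' => row 0
  'g' => row 1
  'd' => row 2
  'a' => row 1
  'a' => row 0
  'i' => row 1
  'k' => row 2
  'k' => row 1
  'c' => row 0
  'k' => row 1
Rows:
  Row 0: "bac"
  Row 1: "gaikk"
  Row 2: "dk"
First row length: 3

3


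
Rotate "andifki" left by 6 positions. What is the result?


Input: "andifki", rotate left by 6
First 6 characters: "andifk"
Remaining characters: "i"
Concatenate remaining + first: "i" + "andifk" = "iandifk"

iandifk


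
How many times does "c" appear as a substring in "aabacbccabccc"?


Searching for "c" in "aabacbccabccc"
Scanning each position:
  Position 0: "a" => no
  Position 1: "a" => no
  Position 2: "b" => no
  Position 3: "a" => no
  Position 4: "c" => MATCH
  Position 5: "b" => no
  Position 6: "c" => MATCH
  Position 7: "c" => MATCH
  Position 8: "a" => no
  Position 9: "b" => no
  Position 10: "c" => MATCH
  Position 11: "c" => MATCH
  Position 12: "c" => MATCH
Total occurrences: 6

6


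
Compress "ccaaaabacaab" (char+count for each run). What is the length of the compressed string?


Input: ccaaaabacaab
Runs:
  'c' x 2 => "c2"
  'a' x 4 => "a4"
  'b' x 1 => "b1"
  'a' x 1 => "a1"
  'c' x 1 => "c1"
  'a' x 2 => "a2"
  'b' x 1 => "b1"
Compressed: "c2a4b1a1c1a2b1"
Compressed length: 14

14


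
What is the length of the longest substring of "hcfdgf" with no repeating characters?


Input: "hcfdgf"
Sliding window (track last position of each char):
  Position 0 ('h'): window [0,0] length 1 -- new best
  Position 1 ('c'): window [0,1] length 2 -- new best
  Position 2 ('f'): window [0,2] length 3 -- new best
  Position 3 ('d'): window [0,3] length 4 -- new best
  Position 4 ('g'): window [0,4] length 5 -- new best
  Position 5 ('f'): repeat (last at 2), move window start to 3
  Position 5 ('f'): window [3,5] length 3
Longest substring with no repeats: "hcfdg" with length 5

5


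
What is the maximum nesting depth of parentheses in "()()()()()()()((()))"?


Input: "()()()()()()()((()))"
Tracking depth:
  Position 0 '(': depth becomes 1
  Position 1 ')': depth becomes 0
  Position 2 '(': depth becomes 1
  Position 3 ')': depth becomes 0
  Position 4 '(': depth becomes 1
  Position 5 ')': depth becomes 0
  Position 6 '(': depth becomes 1
  Position 7 ')': depth becomes 0
  Position 8 '(': depth becomes 1
  Position 9 ')': depth becomes 0
  Position 10 '(': depth becomes 1
  Position 11 ')': depth becomes 0
  Position 12 '(': depth becomes 1
  Position 13 ')': depth becomes 0
  Position 14 '(': depth becomes 1
  Position 15 '(': depth becomes 2
  Position 16 '(': depth becomes 3
  Position 17 ')': depth becomes 2
  Position 18 ')': depth becomes 1
  Position 19 ')': depth becomes 0
Maximum depth reached: 3

3


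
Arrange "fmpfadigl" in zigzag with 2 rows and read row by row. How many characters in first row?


Zigzag "fmpfadigl" into 2 rows:
Placing characters:
  'f' => row 0
  'm' => row 1
  'p' => row 0
  'f' => row 1
  'a' => row 0
  'd' => row 1
  'i' => row 0
  'g' => row 1
  'l' => row 0
Rows:
  Row 0: "fpail"
  Row 1: "mfdg"
First row length: 5

5


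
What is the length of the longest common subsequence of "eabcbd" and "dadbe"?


LCS of "eabcbd" and "dadbe"
DP table:
           d    a    d    b    e
      0    0    0    0    0    0
  e   0    0    0    0    0    1
  a   0    0    1    1    1    1
  b   0    0    1    1    2    2
  c   0    0    1    1    2    2
  b   0    0    1    1    2    2
  d   0    1    1    2    2    2
LCS length = dp[6][5] = 2

2


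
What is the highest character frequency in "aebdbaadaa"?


Input: aebdbaadaa
Character counts:
  'a': 5
  'b': 2
  'd': 2
  'e': 1
Maximum frequency: 5

5


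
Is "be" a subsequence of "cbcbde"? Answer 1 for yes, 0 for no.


Check if "be" is a subsequence of "cbcbde"
Greedy scan:
  Position 0 ('c'): no match needed
  Position 1 ('b'): matches sub[0] = 'b'
  Position 2 ('c'): no match needed
  Position 3 ('b'): no match needed
  Position 4 ('d'): no match needed
  Position 5 ('e'): matches sub[1] = 'e'
All 2 characters matched => is a subsequence

1


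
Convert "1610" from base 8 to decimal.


Input: "1610" in base 8
Positional expansion:
  Digit '1' (value 1) x 8^3 = 512
  Digit '6' (value 6) x 8^2 = 384
  Digit '1' (value 1) x 8^1 = 8
  Digit '0' (value 0) x 8^0 = 0
Sum = 904

904


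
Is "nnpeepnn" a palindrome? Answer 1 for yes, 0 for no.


Input: nnpeepnn
Reversed: nnpeepnn
  Compare pos 0 ('n') with pos 7 ('n'): match
  Compare pos 1 ('n') with pos 6 ('n'): match
  Compare pos 2 ('p') with pos 5 ('p'): match
  Compare pos 3 ('e') with pos 4 ('e'): match
Result: palindrome

1


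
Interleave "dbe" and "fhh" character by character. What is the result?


Interleaving "dbe" and "fhh":
  Position 0: 'd' from first, 'f' from second => "df"
  Position 1: 'b' from first, 'h' from second => "bh"
  Position 2: 'e' from first, 'h' from second => "eh"
Result: dfbheh

dfbheh


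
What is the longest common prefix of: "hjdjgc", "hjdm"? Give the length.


Words: hjdjgc, hjdm
  Position 0: all 'h' => match
  Position 1: all 'j' => match
  Position 2: all 'd' => match
  Position 3: ('j', 'm') => mismatch, stop
LCP = "hjd" (length 3)

3


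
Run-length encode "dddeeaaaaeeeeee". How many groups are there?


Input: dddeeaaaaeeeeee
Scanning for consecutive runs:
  Group 1: 'd' x 3 (positions 0-2)
  Group 2: 'e' x 2 (positions 3-4)
  Group 3: 'a' x 4 (positions 5-8)
  Group 4: 'e' x 6 (positions 9-14)
Total groups: 4

4


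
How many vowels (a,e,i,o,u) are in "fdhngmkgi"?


Input: fdhngmkgi
Checking each character:
  'f' at position 0: consonant
  'd' at position 1: consonant
  'h' at position 2: consonant
  'n' at position 3: consonant
  'g' at position 4: consonant
  'm' at position 5: consonant
  'k' at position 6: consonant
  'g' at position 7: consonant
  'i' at position 8: vowel (running total: 1)
Total vowels: 1

1


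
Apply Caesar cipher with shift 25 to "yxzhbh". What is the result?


Caesar cipher: shift "yxzhbh" by 25
  'y' (pos 24) + 25 = pos 23 = 'x'
  'x' (pos 23) + 25 = pos 22 = 'w'
  'z' (pos 25) + 25 = pos 24 = 'y'
  'h' (pos 7) + 25 = pos 6 = 'g'
  'b' (pos 1) + 25 = pos 0 = 'a'
  'h' (pos 7) + 25 = pos 6 = 'g'
Result: xwygag

xwygag
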